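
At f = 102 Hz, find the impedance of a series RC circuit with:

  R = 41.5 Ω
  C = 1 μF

Step 1 — Angular frequency: ω = 2π·f = 2π·102 = 640.9 rad/s.
Step 2 — Component impedances:
  R: Z = R = 41.5 Ω
  C: Z = 1/(jωC) = -j/(ω·C) = 0 - j1560 Ω
Step 3 — Series combination: Z_total = R + C = 41.5 - j1560 Ω = 1561∠-88.5° Ω.

Z = 41.5 - j1560 Ω = 1561∠-88.5° Ω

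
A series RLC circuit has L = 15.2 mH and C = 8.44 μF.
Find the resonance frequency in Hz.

Step 1 — Resonance condition Im(Z)=0 gives ω₀ = 1/√(LC).
Step 2 — ω₀ = 1/√(0.0152·8.44e-06) = 2792 rad/s.
Step 3 — f₀ = ω₀/(2π) = 444.4 Hz.

f₀ = 444.4 Hz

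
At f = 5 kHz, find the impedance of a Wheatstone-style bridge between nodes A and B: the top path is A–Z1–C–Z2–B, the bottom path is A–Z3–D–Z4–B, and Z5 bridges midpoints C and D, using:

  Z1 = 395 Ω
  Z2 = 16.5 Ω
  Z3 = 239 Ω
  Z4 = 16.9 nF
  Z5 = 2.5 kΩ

Step 1 — Angular frequency: ω = 2π·f = 2π·5000 = 3.142e+04 rad/s.
Step 2 — Component impedances:
  Z1: Z = R = 395 Ω
  Z2: Z = R = 16.5 Ω
  Z3: Z = R = 239 Ω
  Z4: Z = 1/(jωC) = -j/(ω·C) = 0 - j1883 Ω
  Z5: Z = R = 2500 Ω
Step 3 — Bridge requires nodal analysis (the Z5 bridge couples midpoints C and D, so the two paths cannot be reduced to a simple series/parallel combination). Setting node B to ground and injecting 1 A at node A, the 3-node admittance system at A, C, D solves to V_A = Z_AB = 346.7 - j54.21 Ω = 350.9∠-8.9° Ω.

Z = 346.7 - j54.21 Ω = 350.9∠-8.9° Ω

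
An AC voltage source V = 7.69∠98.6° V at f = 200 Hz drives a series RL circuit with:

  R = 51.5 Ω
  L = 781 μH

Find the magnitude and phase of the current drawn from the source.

Step 1 — Angular frequency: ω = 2π·f = 2π·200 = 1257 rad/s.
Step 2 — Component impedances:
  R: Z = R = 51.5 Ω
  L: Z = jωL = j·1257·0.000781 = 0 + j0.9814 Ω
Step 3 — Series combination: Z_total = R + L = 51.5 + j0.9814 Ω = 51.51∠1.1° Ω.
Step 4 — Source phasor: V = 7.69∠98.6° V = -1.15 + j7.604 V.
Step 5 — Ohm's law: I = V / Z_total = (-1.15 + j7.604) / (51.5 + j0.9814) = -0.01951 + j0.148 A.
Step 6 — Convert to polar: |I| = 0.1493 A, ∠I = 97.5°.

I = 0.1493∠97.5° A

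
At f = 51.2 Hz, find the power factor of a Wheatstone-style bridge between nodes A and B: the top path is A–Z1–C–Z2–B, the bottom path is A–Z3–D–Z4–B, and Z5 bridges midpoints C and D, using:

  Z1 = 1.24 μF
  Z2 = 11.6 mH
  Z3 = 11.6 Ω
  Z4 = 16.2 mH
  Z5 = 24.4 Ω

Step 1 — Angular frequency: ω = 2π·f = 2π·51.2 = 321.7 rad/s.
Step 2 — Component impedances:
  Z1: Z = 1/(jωC) = -j/(ω·C) = 0 - j2507 Ω
  Z2: Z = jωL = j·321.7·0.0116 = 0 + j3.732 Ω
  Z3: Z = R = 11.6 Ω
  Z4: Z = jωL = j·321.7·0.0162 = 0 + j5.212 Ω
  Z5: Z = R = 24.4 Ω
Step 3 — Bridge requires nodal analysis (the Z5 bridge couples midpoints C and D, so the two paths cannot be reduced to a simple series/parallel combination). Setting node B to ground and injecting 1 A at node A, the 3-node admittance system at A, C, D solves to V_A = Z_AB = 12.63 + j4.789 Ω = 13.51∠20.8° Ω.
Step 4 — Power factor: PF = cos(φ) = Re(Z)/|Z| = 12.6298/13.5074 = 0.935.
Step 5 — Type: Im(Z) = 4.789 ⇒ lagging (phase φ = 20.8°).

PF = 0.935 (lagging, φ = 20.8°)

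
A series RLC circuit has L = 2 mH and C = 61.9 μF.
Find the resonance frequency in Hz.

Step 1 — Resonance condition Im(Z)=0 gives ω₀ = 1/√(LC).
Step 2 — ω₀ = 1/√(0.002·6.19e-05) = 2842 rad/s.
Step 3 — f₀ = ω₀/(2π) = 452.3 Hz.

f₀ = 452.3 Hz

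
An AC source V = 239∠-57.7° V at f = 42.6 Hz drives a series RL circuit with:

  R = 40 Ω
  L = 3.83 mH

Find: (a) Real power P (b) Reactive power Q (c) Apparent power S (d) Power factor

Step 1 — Angular frequency: ω = 2π·f = 2π·42.6 = 267.7 rad/s.
Step 2 — Component impedances:
  R: Z = R = 40 Ω
  L: Z = jωL = j·267.7·0.00383 = 0 + j1.025 Ω
Step 3 — Series combination: Z_total = R + L = 40 + j1.025 Ω = 40.01∠1.5° Ω.
Step 4 — Source phasor: V = 239∠-57.7° V = 127.7 - j202 V.
Step 5 — Current: I = V / Z = 3.061 - j5.129 A = 5.973∠-59.2° A.
Step 6 — Complex power: S = V·I* = 1427 + j36.57 VA.
Step 7 — Real power: P = Re(S) = 1427 W.
Step 8 — Reactive power: Q = Im(S) = 36.57 VAR.
Step 9 — Apparent power: |S| = 1428 VA.
Step 10 — Power factor: PF = P/|S| = 0.9997 (lagging).

(a) P = 1427 W  (b) Q = 36.57 VAR  (c) S = 1428 VA  (d) PF = 0.9997 (lagging)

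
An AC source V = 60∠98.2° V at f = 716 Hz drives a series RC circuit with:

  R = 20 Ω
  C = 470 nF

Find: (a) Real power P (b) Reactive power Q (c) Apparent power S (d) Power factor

Step 1 — Angular frequency: ω = 2π·f = 2π·716 = 4499 rad/s.
Step 2 — Component impedances:
  R: Z = R = 20 Ω
  C: Z = 1/(jωC) = -j/(ω·C) = 0 - j472.9 Ω
Step 3 — Series combination: Z_total = R + C = 20 - j472.9 Ω = 473.4∠-87.6° Ω.
Step 4 — Source phasor: V = 60∠98.2° V = -8.558 + j59.39 V.
Step 5 — Current: I = V / Z = -0.1261 - j0.01276 A = 0.1268∠-174.2° A.
Step 6 — Complex power: S = V·I* = 0.3213 - j7.598 VA.
Step 7 — Real power: P = Re(S) = 0.3213 W.
Step 8 — Reactive power: Q = Im(S) = -7.598 VAR.
Step 9 — Apparent power: |S| = 7.605 VA.
Step 10 — Power factor: PF = P/|S| = 0.04225 (leading).

(a) P = 0.3213 W  (b) Q = -7.598 VAR  (c) S = 7.605 VA  (d) PF = 0.04225 (leading)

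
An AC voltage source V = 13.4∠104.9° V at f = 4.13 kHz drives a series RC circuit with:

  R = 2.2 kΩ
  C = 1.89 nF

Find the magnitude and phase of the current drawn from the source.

Step 1 — Angular frequency: ω = 2π·f = 2π·4130 = 2.595e+04 rad/s.
Step 2 — Component impedances:
  R: Z = R = 2200 Ω
  C: Z = 1/(jωC) = -j/(ω·C) = 0 - j2.039e+04 Ω
Step 3 — Series combination: Z_total = R + C = 2200 - j2.039e+04 Ω = 2.051e+04∠-83.8° Ω.
Step 4 — Source phasor: V = 13.4∠104.9° V = -3.446 + j12.95 V.
Step 5 — Ohm's law: I = V / Z_total = (-3.446 + j12.95) / (2200 - j2.039e+04) = -0.0006458 - j9.93e-05 A.
Step 6 — Convert to polar: |I| = 0.0006534 A, ∠I = -171.3°.

I = 0.0006534∠-171.3° A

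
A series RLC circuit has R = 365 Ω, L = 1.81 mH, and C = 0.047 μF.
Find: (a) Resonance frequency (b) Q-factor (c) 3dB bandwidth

Step 1 — Resonance condition Im(Z)=0 gives ω₀ = 1/√(LC).
Step 2 — ω₀ = 1/√(0.00181·4.7e-08) = 1.084e+05 rad/s.
Step 3 — f₀ = ω₀/(2π) = 1.726e+04 Hz.
Step 4 — Series Q: Q = ω₀L/R = 1.084e+05·0.00181/365 = 0.5376.
Step 5 — 3dB bandwidth: Δω = ω₀/Q = 2.017e+05 rad/s; BW = Δω/(2π) = 3.209e+04 Hz.

(a) f₀ = 1.726e+04 Hz  (b) Q = 0.5376  (c) BW = 3.209e+04 Hz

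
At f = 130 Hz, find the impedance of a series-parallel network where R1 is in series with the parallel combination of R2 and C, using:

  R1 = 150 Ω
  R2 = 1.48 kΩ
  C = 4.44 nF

Step 1 — Angular frequency: ω = 2π·f = 2π·130 = 816.8 rad/s.
Step 2 — Component impedances:
  R1: Z = R = 150 Ω
  R2: Z = R = 1480 Ω
  C: Z = 1/(jωC) = -j/(ω·C) = 0 - j2.757e+05 Ω
Step 3 — Parallel branch: R2 || C = 1/(1/R2 + 1/C) = 1480 - j7.944 Ω.
Step 4 — Series with R1: Z_total = R1 + (R2 || C) = 1630 - j7.944 Ω = 1630∠-0.3° Ω.

Z = 1630 - j7.944 Ω = 1630∠-0.3° Ω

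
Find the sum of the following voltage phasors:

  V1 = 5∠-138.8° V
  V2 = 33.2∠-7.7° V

Step 1 — Convert each phasor to rectangular form:
  V1 = 5·(cos(-138.8°) + j·sin(-138.8°)) = -3.762 - j3.293 V
  V2 = 33.2·(cos(-7.7°) + j·sin(-7.7°)) = 32.9 - j4.448 V
Step 2 — Sum components: V_total = 29.14 - j7.742 V.
Step 3 — Convert to polar: |V_total| = 30.15 V, ∠V_total = -14.9°.

V_total = 30.15∠-14.9° V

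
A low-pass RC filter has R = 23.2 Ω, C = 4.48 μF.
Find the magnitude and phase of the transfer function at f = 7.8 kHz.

Step 1 — Angular frequency: ω = 2π·7800 = 4.901e+04 rad/s.
Step 2 — Transfer function: H(jω) = 1/(1 + jωRC).
Step 3 — Denominator: 1 + jωRC = 1 + j·4.901e+04·23.2·4.48e-06 = 1 + j5.094.
Step 4 — H = 0.03711 - j0.189.
Step 5 — Magnitude: |H| = 0.1926 (-14.3 dB); phase: φ = -78.9°.

|H| = 0.1926 (-14.3 dB), φ = -78.9°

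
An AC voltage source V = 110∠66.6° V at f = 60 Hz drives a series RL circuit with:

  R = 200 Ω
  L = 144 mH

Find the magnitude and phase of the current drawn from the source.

Step 1 — Angular frequency: ω = 2π·f = 2π·60 = 377 rad/s.
Step 2 — Component impedances:
  R: Z = R = 200 Ω
  L: Z = jωL = j·377·0.144 = 0 + j54.29 Ω
Step 3 — Series combination: Z_total = R + L = 200 + j54.29 Ω = 207.2∠15.2° Ω.
Step 4 — Source phasor: V = 110∠66.6° V = 43.69 + j101 V.
Step 5 — Ohm's law: I = V / Z_total = (43.69 + j101) / (200 + j54.29) = 0.3311 + j0.4149 A.
Step 6 — Convert to polar: |I| = 0.5308 A, ∠I = 51.4°.

I = 0.5308∠51.4° A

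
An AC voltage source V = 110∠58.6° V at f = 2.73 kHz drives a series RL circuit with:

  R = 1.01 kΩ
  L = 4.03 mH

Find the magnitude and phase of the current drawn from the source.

Step 1 — Angular frequency: ω = 2π·f = 2π·2730 = 1.715e+04 rad/s.
Step 2 — Component impedances:
  R: Z = R = 1010 Ω
  L: Z = jωL = j·1.715e+04·0.00403 = 0 + j69.13 Ω
Step 3 — Series combination: Z_total = R + L = 1010 + j69.13 Ω = 1012∠3.9° Ω.
Step 4 — Source phasor: V = 110∠58.6° V = 57.31 + j93.89 V.
Step 5 — Ohm's law: I = V / Z_total = (57.31 + j93.89) / (1010 + j69.13) = 0.06281 + j0.08866 A.
Step 6 — Convert to polar: |I| = 0.1087 A, ∠I = 54.7°.

I = 0.1087∠54.7° A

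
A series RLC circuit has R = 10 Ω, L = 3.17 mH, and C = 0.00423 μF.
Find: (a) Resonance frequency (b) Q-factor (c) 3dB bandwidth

Step 1 — Resonance: ω₀ = 1/√(LC) = 1/√(0.00317·4.23e-09) = 2.731e+05 rad/s.
Step 2 — f₀ = ω₀/(2π) = 4.346e+04 Hz.
Step 3 — Series Q: Q = ω₀L/R = 2.731e+05·0.00317/10 = 86.57.
Step 4 — Bandwidth: Δω = ω₀/Q = 3155 rad/s; BW = Δω/(2π) = 502.1 Hz.

(a) f₀ = 4.346e+04 Hz  (b) Q = 86.57  (c) BW = 502.1 Hz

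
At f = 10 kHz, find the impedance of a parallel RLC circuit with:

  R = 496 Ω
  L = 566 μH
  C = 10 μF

Step 1 — Angular frequency: ω = 2π·f = 2π·1e+04 = 6.283e+04 rad/s.
Step 2 — Component impedances:
  R: Z = R = 496 Ω
  L: Z = jωL = j·6.283e+04·0.000566 = 0 + j35.56 Ω
  C: Z = 1/(jωC) = -j/(ω·C) = 0 - j1.592 Ω
Step 3 — Parallel combination: 1/Z_total = 1/R + 1/L + 1/C; Z_total = 0.005597 - j1.666 Ω = 1.666∠-89.8° Ω.

Z = 0.005597 - j1.666 Ω = 1.666∠-89.8° Ω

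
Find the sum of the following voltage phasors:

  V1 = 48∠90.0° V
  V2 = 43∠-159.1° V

Step 1 — Convert each phasor to rectangular form:
  V1 = 48·(cos(90.0°) + j·sin(90.0°)) = 0 + j48 V
  V2 = 43·(cos(-159.1°) + j·sin(-159.1°)) = -40.17 - j15.34 V
Step 2 — Sum components: V_total = -40.17 + j32.66 V.
Step 3 — Convert to polar: |V_total| = 51.77 V, ∠V_total = 140.9°.

V_total = 51.77∠140.9° V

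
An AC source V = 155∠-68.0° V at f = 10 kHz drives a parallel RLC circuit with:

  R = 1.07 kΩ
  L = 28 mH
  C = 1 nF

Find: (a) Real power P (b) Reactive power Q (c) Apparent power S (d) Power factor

Step 1 — Angular frequency: ω = 2π·f = 2π·1e+04 = 6.283e+04 rad/s.
Step 2 — Component impedances:
  R: Z = R = 1070 Ω
  L: Z = jωL = j·6.283e+04·0.028 = 0 + j1759 Ω
  C: Z = 1/(jωC) = -j/(ω·C) = 0 - j1.592e+04 Ω
Step 3 — Parallel combination: 1/Z_total = 1/R + 1/L + 1/C; Z_total = 827.8 + j447.8 Ω = 941.1∠28.4° Ω.
Step 4 — Source phasor: V = 155∠-68.0° V = 58.06 - j143.7 V.
Step 5 — Current: I = V / Z = -0.01839 - j0.1637 A = 0.1647∠-96.4° A.
Step 6 — Complex power: S = V·I* = 22.45 + j12.15 VA.
Step 7 — Real power: P = Re(S) = 22.45 W.
Step 8 — Reactive power: Q = Im(S) = 12.15 VAR.
Step 9 — Apparent power: |S| = 25.53 VA.
Step 10 — Power factor: PF = P/|S| = 0.8795 (lagging).

(a) P = 22.45 W  (b) Q = 12.15 VAR  (c) S = 25.53 VA  (d) PF = 0.8795 (lagging)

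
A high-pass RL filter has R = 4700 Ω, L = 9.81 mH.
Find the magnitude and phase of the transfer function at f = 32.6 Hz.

Step 1 — Angular frequency: ω = 2π·32.6 = 204.8 rad/s.
Step 2 — Transfer function: H(jω) = jωL/(R + jωL).
Step 3 — Numerator jωL = j·2.009; denominator R + jωL = 4700 + j2.009.
Step 4 — H = 1.828e-07 + j0.0004275.
Step 5 — Magnitude: |H| = 0.0004275 (-67.4 dB); phase: φ = 90.0°.

|H| = 0.0004275 (-67.4 dB), φ = 90.0°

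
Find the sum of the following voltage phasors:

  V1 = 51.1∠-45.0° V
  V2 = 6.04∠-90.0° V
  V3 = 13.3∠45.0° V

Step 1 — Convert each phasor to rectangular form:
  V1 = 51.1·(cos(-45.0°) + j·sin(-45.0°)) = 36.13 - j36.13 V
  V2 = 6.04·(cos(-90.0°) + j·sin(-90.0°)) = 0 - j6.04 V
  V3 = 13.3·(cos(45.0°) + j·sin(45.0°)) = 9.405 + j9.405 V
Step 2 — Sum components: V_total = 45.54 - j32.77 V.
Step 3 — Convert to polar: |V_total| = 56.1 V, ∠V_total = -35.7°.

V_total = 56.1∠-35.7° V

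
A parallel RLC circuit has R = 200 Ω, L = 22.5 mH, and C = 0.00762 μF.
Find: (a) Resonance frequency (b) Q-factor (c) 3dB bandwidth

Step 1 — Resonance: ω₀ = 1/√(LC) = 1/√(0.0225·7.62e-09) = 7.637e+04 rad/s.
Step 2 — f₀ = ω₀/(2π) = 1.215e+04 Hz.
Step 3 — Parallel Q: Q = R/(ω₀L) = 200/(7.637e+04·0.0225) = 0.1164.
Step 4 — Bandwidth: Δω = ω₀/Q = 6.562e+05 rad/s; BW = Δω/(2π) = 1.044e+05 Hz.

(a) f₀ = 1.215e+04 Hz  (b) Q = 0.1164  (c) BW = 1.044e+05 Hz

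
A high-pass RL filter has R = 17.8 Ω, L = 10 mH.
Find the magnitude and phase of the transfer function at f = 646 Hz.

Step 1 — Angular frequency: ω = 2π·646 = 4059 rad/s.
Step 2 — Transfer function: H(jω) = jωL/(R + jωL).
Step 3 — Numerator jωL = j·40.59; denominator R + jωL = 17.8 + j40.59.
Step 4 — H = 0.8387 + j0.3678.
Step 5 — Magnitude: |H| = 0.9158 (-0.8 dB); phase: φ = 23.7°.

|H| = 0.9158 (-0.8 dB), φ = 23.7°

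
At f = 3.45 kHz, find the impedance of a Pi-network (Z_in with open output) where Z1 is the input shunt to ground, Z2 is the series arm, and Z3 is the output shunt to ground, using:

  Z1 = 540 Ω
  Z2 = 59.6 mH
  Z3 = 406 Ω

Step 1 — Angular frequency: ω = 2π·f = 2π·3450 = 2.168e+04 rad/s.
Step 2 — Component impedances:
  Z1: Z = R = 540 Ω
  Z2: Z = jωL = j·2.168e+04·0.0596 = 0 + j1292 Ω
  Z3: Z = R = 406 Ω
Step 3 — With open output, the series arm Z2 and the output shunt Z3 appear in series to ground: Z2 + Z3 = 406 + j1292 Ω.
Step 4 — Parallel with input shunt Z1: Z_in = Z1 || (Z2 + Z3) = 432.4 + j146.9 Ω = 456.7∠18.8° Ω.

Z = 432.4 + j146.9 Ω = 456.7∠18.8° Ω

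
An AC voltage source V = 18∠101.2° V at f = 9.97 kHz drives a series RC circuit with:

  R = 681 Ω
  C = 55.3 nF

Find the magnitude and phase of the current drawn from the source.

Step 1 — Angular frequency: ω = 2π·f = 2π·9970 = 6.264e+04 rad/s.
Step 2 — Component impedances:
  R: Z = R = 681 Ω
  C: Z = 1/(jωC) = -j/(ω·C) = 0 - j288.7 Ω
Step 3 — Series combination: Z_total = R + C = 681 - j288.7 Ω = 739.7∠-23.0° Ω.
Step 4 — Source phasor: V = 18∠101.2° V = -3.496 + j17.66 V.
Step 5 — Ohm's law: I = V / Z_total = (-3.496 + j17.66) / (681 - j288.7) = -0.01367 + j0.02013 A.
Step 6 — Convert to polar: |I| = 0.02434 A, ∠I = 124.2°.

I = 0.02434∠124.2° A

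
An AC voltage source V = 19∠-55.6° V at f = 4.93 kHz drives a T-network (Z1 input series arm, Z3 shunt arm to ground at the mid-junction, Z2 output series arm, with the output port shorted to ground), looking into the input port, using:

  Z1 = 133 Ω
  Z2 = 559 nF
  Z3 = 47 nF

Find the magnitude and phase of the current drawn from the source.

Step 1 — Angular frequency: ω = 2π·f = 2π·4930 = 3.098e+04 rad/s.
Step 2 — Component impedances:
  Z1: Z = R = 133 Ω
  Z2: Z = 1/(jωC) = -j/(ω·C) = 0 - j57.75 Ω
  Z3: Z = 1/(jωC) = -j/(ω·C) = 0 - j686.9 Ω
Step 3 — With the output port shorted to ground, the output series arm Z2 runs from the junction to ground; the shunt arm Z3 also runs from the junction to ground. They appear in parallel: Z3 || Z2 = 0 - j53.27 Ω.
Step 4 — Series with input arm Z1: Z_in = Z1 + (Z3 || Z2) = 133 - j53.27 Ω = 143.3∠-21.8° Ω.
Step 5 — Source phasor: V = 19∠-55.6° V = 10.73 - j15.68 V.
Step 6 — Ohm's law: I = V / Z_total = (10.73 - j15.68) / (133 - j53.27) = 0.1102 - j0.07372 A.
Step 7 — Convert to polar: |I| = 0.1326 A, ∠I = -33.8°.

I = 0.1326∠-33.8° A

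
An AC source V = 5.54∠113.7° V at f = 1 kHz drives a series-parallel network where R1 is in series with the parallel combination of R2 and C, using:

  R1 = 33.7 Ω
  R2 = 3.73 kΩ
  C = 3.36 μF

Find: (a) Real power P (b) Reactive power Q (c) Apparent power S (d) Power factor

Step 1 — Angular frequency: ω = 2π·f = 2π·1000 = 6283 rad/s.
Step 2 — Component impedances:
  R1: Z = R = 33.7 Ω
  R2: Z = R = 3730 Ω
  C: Z = 1/(jωC) = -j/(ω·C) = 0 - j47.37 Ω
Step 3 — Parallel branch: R2 || C = 1/(1/R2 + 1/C) = 0.6014 - j47.36 Ω.
Step 4 — Series with R1: Z_total = R1 + (R2 || C) = 34.3 - j47.36 Ω = 58.48∠-54.1° Ω.
Step 5 — Source phasor: V = 5.54∠113.7° V = -2.227 + j5.073 V.
Step 6 — Current: I = V / Z = -0.09259 + j0.02004 A = 0.09474∠167.8° A.
Step 7 — Complex power: S = V·I* = 0.3079 - j0.4251 VA.
Step 8 — Real power: P = Re(S) = 0.3079 W.
Step 9 — Reactive power: Q = Im(S) = -0.4251 VAR.
Step 10 — Apparent power: |S| = 0.5248 VA.
Step 11 — Power factor: PF = P/|S| = 0.5866 (leading).

(a) P = 0.3079 W  (b) Q = -0.4251 VAR  (c) S = 0.5248 VA  (d) PF = 0.5866 (leading)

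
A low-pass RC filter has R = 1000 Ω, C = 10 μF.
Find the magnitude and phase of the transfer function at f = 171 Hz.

Step 1 — Angular frequency: ω = 2π·171 = 1074 rad/s.
Step 2 — Transfer function: H(jω) = 1/(1 + jωRC).
Step 3 — Denominator: 1 + jωRC = 1 + j·1074·1000·1e-05 = 1 + j10.74.
Step 4 — H = 0.008588 - j0.09227.
Step 5 — Magnitude: |H| = 0.09267 (-20.7 dB); phase: φ = -84.7°.

|H| = 0.09267 (-20.7 dB), φ = -84.7°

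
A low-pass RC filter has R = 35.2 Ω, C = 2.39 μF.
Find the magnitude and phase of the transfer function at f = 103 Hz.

Step 1 — Angular frequency: ω = 2π·103 = 647.2 rad/s.
Step 2 — Transfer function: H(jω) = 1/(1 + jωRC).
Step 3 — Denominator: 1 + jωRC = 1 + j·647.2·35.2·2.39e-06 = 1 + j0.05444.
Step 4 — H = 0.997 - j0.05428.
Step 5 — Magnitude: |H| = 0.9985 (-0.0 dB); phase: φ = -3.1°.

|H| = 0.9985 (-0.0 dB), φ = -3.1°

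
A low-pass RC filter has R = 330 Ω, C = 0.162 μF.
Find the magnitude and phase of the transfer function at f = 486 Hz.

Step 1 — Angular frequency: ω = 2π·486 = 3054 rad/s.
Step 2 — Transfer function: H(jω) = 1/(1 + jωRC).
Step 3 — Denominator: 1 + jωRC = 1 + j·3054·330·1.62e-07 = 1 + j0.1632.
Step 4 — H = 0.974 - j0.159.
Step 5 — Magnitude: |H| = 0.9869 (-0.1 dB); phase: φ = -9.3°.

|H| = 0.9869 (-0.1 dB), φ = -9.3°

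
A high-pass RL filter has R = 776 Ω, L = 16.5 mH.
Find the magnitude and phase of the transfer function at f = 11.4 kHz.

Step 1 — Angular frequency: ω = 2π·1.14e+04 = 7.163e+04 rad/s.
Step 2 — Transfer function: H(jω) = jωL/(R + jωL).
Step 3 — Numerator jωL = j·1182; denominator R + jωL = 776 + j1182.
Step 4 — H = 0.6988 + j0.4588.
Step 5 — Magnitude: |H| = 0.8359 (-1.6 dB); phase: φ = 33.3°.

|H| = 0.8359 (-1.6 dB), φ = 33.3°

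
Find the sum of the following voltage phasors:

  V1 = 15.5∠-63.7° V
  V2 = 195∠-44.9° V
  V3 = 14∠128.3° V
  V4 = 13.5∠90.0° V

Step 1 — Convert each phasor to rectangular form:
  V1 = 15.5·(cos(-63.7°) + j·sin(-63.7°)) = 6.868 - j13.9 V
  V2 = 195·(cos(-44.9°) + j·sin(-44.9°)) = 138.1 - j137.6 V
  V3 = 14·(cos(128.3°) + j·sin(128.3°)) = -8.677 + j10.99 V
  V4 = 13.5·(cos(90.0°) + j·sin(90.0°)) = 0 + j13.5 V
Step 2 — Sum components: V_total = 136.3 - j127.1 V.
Step 3 — Convert to polar: |V_total| = 186.3 V, ∠V_total = -43.0°.

V_total = 186.3∠-43.0° V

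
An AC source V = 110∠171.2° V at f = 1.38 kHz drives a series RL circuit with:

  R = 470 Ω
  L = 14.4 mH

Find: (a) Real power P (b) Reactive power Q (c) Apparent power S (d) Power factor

Step 1 — Angular frequency: ω = 2π·f = 2π·1380 = 8671 rad/s.
Step 2 — Component impedances:
  R: Z = R = 470 Ω
  L: Z = jωL = j·8671·0.0144 = 0 + j124.9 Ω
Step 3 — Series combination: Z_total = R + L = 470 + j124.9 Ω = 486.3∠14.9° Ω.
Step 4 — Source phasor: V = 110∠171.2° V = -108.7 + j16.83 V.
Step 5 — Current: I = V / Z = -0.2072 + j0.09084 A = 0.2262∠156.3° A.
Step 6 — Complex power: S = V·I* = 24.05 + j6.388 VA.
Step 7 — Real power: P = Re(S) = 24.05 W.
Step 8 — Reactive power: Q = Im(S) = 6.388 VAR.
Step 9 — Apparent power: |S| = 24.88 VA.
Step 10 — Power factor: PF = P/|S| = 0.9665 (lagging).

(a) P = 24.05 W  (b) Q = 6.388 VAR  (c) S = 24.88 VA  (d) PF = 0.9665 (lagging)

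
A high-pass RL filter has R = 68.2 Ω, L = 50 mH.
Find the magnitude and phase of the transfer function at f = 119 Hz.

Step 1 — Angular frequency: ω = 2π·119 = 747.7 rad/s.
Step 2 — Transfer function: H(jω) = jωL/(R + jωL).
Step 3 — Numerator jωL = j·37.38; denominator R + jωL = 68.2 + j37.38.
Step 4 — H = 0.2311 + j0.4215.
Step 5 — Magnitude: |H| = 0.4807 (-6.4 dB); phase: φ = 61.3°.

|H| = 0.4807 (-6.4 dB), φ = 61.3°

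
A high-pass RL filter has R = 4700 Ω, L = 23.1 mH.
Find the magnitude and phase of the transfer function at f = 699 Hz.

Step 1 — Angular frequency: ω = 2π·699 = 4392 rad/s.
Step 2 — Transfer function: H(jω) = jωL/(R + jωL).
Step 3 — Numerator jωL = j·101.5; denominator R + jωL = 4700 + j101.5.
Step 4 — H = 0.0004657 + j0.02158.
Step 5 — Magnitude: |H| = 0.02158 (-33.3 dB); phase: φ = 88.8°.

|H| = 0.02158 (-33.3 dB), φ = 88.8°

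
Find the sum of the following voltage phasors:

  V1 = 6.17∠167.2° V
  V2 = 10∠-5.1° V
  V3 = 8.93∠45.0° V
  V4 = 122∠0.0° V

Step 1 — Convert each phasor to rectangular form:
  V1 = 6.17·(cos(167.2°) + j·sin(167.2°)) = -6.017 + j1.367 V
  V2 = 10·(cos(-5.1°) + j·sin(-5.1°)) = 9.96 - j0.8889 V
  V3 = 8.93·(cos(45.0°) + j·sin(45.0°)) = 6.314 + j6.314 V
  V4 = 122·(cos(0.0°) + j·sin(0.0°)) = 122 V
Step 2 — Sum components: V_total = 132.3 + j6.792 V.
Step 3 — Convert to polar: |V_total| = 132.4 V, ∠V_total = 2.9°.

V_total = 132.4∠2.9° V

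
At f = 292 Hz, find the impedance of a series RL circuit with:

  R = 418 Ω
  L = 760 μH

Step 1 — Angular frequency: ω = 2π·f = 2π·292 = 1835 rad/s.
Step 2 — Component impedances:
  R: Z = R = 418 Ω
  L: Z = jωL = j·1835·0.00076 = 0 + j1.394 Ω
Step 3 — Series combination: Z_total = R + L = 418 + j1.394 Ω = 418∠0.2° Ω.

Z = 418 + j1.394 Ω = 418∠0.2° Ω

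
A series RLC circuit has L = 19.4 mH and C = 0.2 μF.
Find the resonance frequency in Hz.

Step 1 — Resonance condition Im(Z)=0 gives ω₀ = 1/√(LC).
Step 2 — ω₀ = 1/√(0.0194·2e-07) = 1.605e+04 rad/s.
Step 3 — f₀ = ω₀/(2π) = 2555 Hz.

f₀ = 2555 Hz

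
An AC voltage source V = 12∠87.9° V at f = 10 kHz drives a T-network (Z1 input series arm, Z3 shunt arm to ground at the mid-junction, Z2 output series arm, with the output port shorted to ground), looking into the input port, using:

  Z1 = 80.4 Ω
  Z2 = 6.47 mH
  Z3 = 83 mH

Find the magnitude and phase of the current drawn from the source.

Step 1 — Angular frequency: ω = 2π·f = 2π·1e+04 = 6.283e+04 rad/s.
Step 2 — Component impedances:
  Z1: Z = R = 80.4 Ω
  Z2: Z = jωL = j·6.283e+04·0.00647 = 0 + j406.5 Ω
  Z3: Z = jωL = j·6.283e+04·0.083 = 0 + j5215 Ω
Step 3 — With the output port shorted to ground, the output series arm Z2 runs from the junction to ground; the shunt arm Z3 also runs from the junction to ground. They appear in parallel: Z3 || Z2 = 0 + j377.1 Ω.
Step 4 — Series with input arm Z1: Z_in = Z1 + (Z3 || Z2) = 80.4 + j377.1 Ω = 385.6∠78.0° Ω.
Step 5 — Source phasor: V = 12∠87.9° V = 0.4397 + j11.99 V.
Step 6 — Ohm's law: I = V / Z_total = (0.4397 + j11.99) / (80.4 + j377.1) = 0.03065 + j0.005369 A.
Step 7 — Convert to polar: |I| = 0.03112 A, ∠I = 9.9°.

I = 0.03112∠9.9° A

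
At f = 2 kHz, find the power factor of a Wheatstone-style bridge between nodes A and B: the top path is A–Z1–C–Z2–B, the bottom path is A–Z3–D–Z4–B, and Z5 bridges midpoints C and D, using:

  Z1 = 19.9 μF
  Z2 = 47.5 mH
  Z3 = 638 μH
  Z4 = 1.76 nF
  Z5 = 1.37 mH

Step 1 — Angular frequency: ω = 2π·f = 2π·2000 = 1.257e+04 rad/s.
Step 2 — Component impedances:
  Z1: Z = 1/(jωC) = -j/(ω·C) = 0 - j3.999 Ω
  Z2: Z = jωL = j·1.257e+04·0.0475 = 0 + j596.9 Ω
  Z3: Z = jωL = j·1.257e+04·0.000638 = 0 + j8.017 Ω
  Z4: Z = 1/(jωC) = -j/(ω·C) = 0 - j4.521e+04 Ω
  Z5: Z = jωL = j·1.257e+04·0.00137 = 0 + j17.22 Ω
Step 3 — Bridge requires nodal analysis (the Z5 bridge couples midpoints C and D, so the two paths cannot be reduced to a simple series/parallel combination). Setting node B to ground and injecting 1 A at node A, the 3-node admittance system at A, C, D solves to V_A = Z_AB = 0 + j600.1 Ω = 600.1∠90.0° Ω.
Step 4 — Power factor: PF = cos(φ) = Re(Z)/|Z| = 0/600.1 = 0.
Step 5 — Type: Im(Z) = 600.1 ⇒ lagging (phase φ = 90.0°).

PF = 0 (lagging, φ = 90.0°)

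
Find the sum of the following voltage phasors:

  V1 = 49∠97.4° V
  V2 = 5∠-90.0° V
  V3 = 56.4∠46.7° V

Step 1 — Convert each phasor to rectangular form:
  V1 = 49·(cos(97.4°) + j·sin(97.4°)) = -6.311 + j48.59 V
  V2 = 5·(cos(-90.0°) + j·sin(-90.0°)) = 0 - j5 V
  V3 = 56.4·(cos(46.7°) + j·sin(46.7°)) = 38.68 + j41.05 V
Step 2 — Sum components: V_total = 32.37 + j84.64 V.
Step 3 — Convert to polar: |V_total| = 90.62 V, ∠V_total = 69.1°.

V_total = 90.62∠69.1° V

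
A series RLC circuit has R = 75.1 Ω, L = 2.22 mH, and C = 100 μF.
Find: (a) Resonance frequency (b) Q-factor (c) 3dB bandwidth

Step 1 — Resonance condition Im(Z)=0 gives ω₀ = 1/√(LC).
Step 2 — ω₀ = 1/√(0.00222·0.0001) = 2122 rad/s.
Step 3 — f₀ = ω₀/(2π) = 337.8 Hz.
Step 4 — Series Q: Q = ω₀L/R = 2122·0.00222/75.1 = 0.06274.
Step 5 — 3dB bandwidth: Δω = ω₀/Q = 3.383e+04 rad/s; BW = Δω/(2π) = 5384 Hz.

(a) f₀ = 337.8 Hz  (b) Q = 0.06274  (c) BW = 5384 Hz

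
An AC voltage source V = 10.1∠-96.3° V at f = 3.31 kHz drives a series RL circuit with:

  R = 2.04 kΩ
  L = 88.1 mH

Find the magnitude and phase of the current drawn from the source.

Step 1 — Angular frequency: ω = 2π·f = 2π·3310 = 2.08e+04 rad/s.
Step 2 — Component impedances:
  R: Z = R = 2040 Ω
  L: Z = jωL = j·2.08e+04·0.0881 = 0 + j1832 Ω
Step 3 — Series combination: Z_total = R + L = 2040 + j1832 Ω = 2742∠41.9° Ω.
Step 4 — Source phasor: V = 10.1∠-96.3° V = -1.108 - j10.04 V.
Step 5 — Ohm's law: I = V / Z_total = (-1.108 - j10.04) / (2040 + j1832) = -0.002747 - j0.002454 A.
Step 6 — Convert to polar: |I| = 0.003683 A, ∠I = -138.2°.

I = 0.003683∠-138.2° A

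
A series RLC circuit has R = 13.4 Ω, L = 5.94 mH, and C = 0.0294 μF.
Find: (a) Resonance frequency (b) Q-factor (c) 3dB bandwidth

Step 1 — Resonance: ω₀ = 1/√(LC) = 1/√(0.00594·2.94e-08) = 7.567e+04 rad/s.
Step 2 — f₀ = ω₀/(2π) = 1.204e+04 Hz.
Step 3 — Series Q: Q = ω₀L/R = 7.567e+04·0.00594/13.4 = 33.54.
Step 4 — Bandwidth: Δω = ω₀/Q = 2256 rad/s; BW = Δω/(2π) = 359 Hz.

(a) f₀ = 1.204e+04 Hz  (b) Q = 33.54  (c) BW = 359 Hz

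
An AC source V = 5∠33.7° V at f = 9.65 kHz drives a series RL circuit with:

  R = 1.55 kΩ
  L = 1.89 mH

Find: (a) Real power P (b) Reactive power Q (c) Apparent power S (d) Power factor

Step 1 — Angular frequency: ω = 2π·f = 2π·9650 = 6.063e+04 rad/s.
Step 2 — Component impedances:
  R: Z = R = 1550 Ω
  L: Z = jωL = j·6.063e+04·0.00189 = 0 + j114.6 Ω
Step 3 — Series combination: Z_total = R + L = 1550 + j114.6 Ω = 1554∠4.2° Ω.
Step 4 — Source phasor: V = 5∠33.7° V = 4.16 + j2.774 V.
Step 5 — Current: I = V / Z = 0.002801 + j0.001583 A = 0.003217∠29.5° A.
Step 6 — Complex power: S = V·I* = 0.01604 + j0.001186 VA.
Step 7 — Real power: P = Re(S) = 0.01604 W.
Step 8 — Reactive power: Q = Im(S) = 0.001186 VAR.
Step 9 — Apparent power: |S| = 0.01609 VA.
Step 10 — Power factor: PF = P/|S| = 0.9973 (lagging).

(a) P = 0.01604 W  (b) Q = 0.001186 VAR  (c) S = 0.01609 VA  (d) PF = 0.9973 (lagging)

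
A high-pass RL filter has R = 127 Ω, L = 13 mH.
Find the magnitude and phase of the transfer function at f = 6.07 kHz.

Step 1 — Angular frequency: ω = 2π·6070 = 3.814e+04 rad/s.
Step 2 — Transfer function: H(jω) = jωL/(R + jωL).
Step 3 — Numerator jωL = j·495.8; denominator R + jωL = 127 + j495.8.
Step 4 — H = 0.9384 + j0.2404.
Step 5 — Magnitude: |H| = 0.9687 (-0.3 dB); phase: φ = 14.4°.

|H| = 0.9687 (-0.3 dB), φ = 14.4°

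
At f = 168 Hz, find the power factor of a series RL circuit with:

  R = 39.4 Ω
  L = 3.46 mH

Step 1 — Angular frequency: ω = 2π·f = 2π·168 = 1056 rad/s.
Step 2 — Component impedances:
  R: Z = R = 39.4 Ω
  L: Z = jωL = j·1056·0.00346 = 0 + j3.652 Ω
Step 3 — Series combination: Z_total = R + L = 39.4 + j3.652 Ω = 39.57∠5.3° Ω.
Step 4 — Power factor: PF = cos(φ) = Re(Z)/|Z| = 39.4/39.57 = 0.9957.
Step 5 — Type: Im(Z) = 3.652 ⇒ lagging (phase φ = 5.3°).

PF = 0.9957 (lagging, φ = 5.3°)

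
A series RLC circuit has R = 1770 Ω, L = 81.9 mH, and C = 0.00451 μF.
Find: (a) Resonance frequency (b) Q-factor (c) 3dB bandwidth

Step 1 — Resonance condition Im(Z)=0 gives ω₀ = 1/√(LC).
Step 2 — ω₀ = 1/√(0.0819·4.51e-09) = 5.203e+04 rad/s.
Step 3 — f₀ = ω₀/(2π) = 8281 Hz.
Step 4 — Series Q: Q = ω₀L/R = 5.203e+04·0.0819/1770 = 2.408.
Step 5 — 3dB bandwidth: Δω = ω₀/Q = 2.161e+04 rad/s; BW = Δω/(2π) = 3440 Hz.

(a) f₀ = 8281 Hz  (b) Q = 2.408  (c) BW = 3440 Hz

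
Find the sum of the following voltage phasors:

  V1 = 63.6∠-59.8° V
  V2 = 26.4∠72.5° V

Step 1 — Convert each phasor to rectangular form:
  V1 = 63.6·(cos(-59.8°) + j·sin(-59.8°)) = 31.99 - j54.97 V
  V2 = 26.4·(cos(72.5°) + j·sin(72.5°)) = 7.939 + j25.18 V
Step 2 — Sum components: V_total = 39.93 - j29.79 V.
Step 3 — Convert to polar: |V_total| = 49.82 V, ∠V_total = -36.7°.

V_total = 49.82∠-36.7° V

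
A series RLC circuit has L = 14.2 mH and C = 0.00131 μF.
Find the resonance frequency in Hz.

Step 1 — Resonance condition Im(Z)=0 gives ω₀ = 1/√(LC).
Step 2 — ω₀ = 1/√(0.0142·1.31e-09) = 2.319e+05 rad/s.
Step 3 — f₀ = ω₀/(2π) = 3.69e+04 Hz.

f₀ = 3.69e+04 Hz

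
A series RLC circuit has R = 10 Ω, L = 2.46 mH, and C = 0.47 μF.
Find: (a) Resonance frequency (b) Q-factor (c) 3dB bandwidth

Step 1 — Resonance condition Im(Z)=0 gives ω₀ = 1/√(LC).
Step 2 — ω₀ = 1/√(0.00246·4.7e-07) = 2.941e+04 rad/s.
Step 3 — f₀ = ω₀/(2π) = 4681 Hz.
Step 4 — Series Q: Q = ω₀L/R = 2.941e+04·0.00246/10 = 7.235.
Step 5 — 3dB bandwidth: Δω = ω₀/Q = 4065 rad/s; BW = Δω/(2π) = 647 Hz.

(a) f₀ = 4681 Hz  (b) Q = 7.235  (c) BW = 647 Hz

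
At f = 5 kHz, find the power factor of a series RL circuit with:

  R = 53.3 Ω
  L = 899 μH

Step 1 — Angular frequency: ω = 2π·f = 2π·5000 = 3.142e+04 rad/s.
Step 2 — Component impedances:
  R: Z = R = 53.3 Ω
  L: Z = jωL = j·3.142e+04·0.000899 = 0 + j28.24 Ω
Step 3 — Series combination: Z_total = R + L = 53.3 + j28.24 Ω = 60.32∠27.9° Ω.
Step 4 — Power factor: PF = cos(φ) = Re(Z)/|Z| = 53.3/60.32 = 0.8836.
Step 5 — Type: Im(Z) = 28.24 ⇒ lagging (phase φ = 27.9°).

PF = 0.8836 (lagging, φ = 27.9°)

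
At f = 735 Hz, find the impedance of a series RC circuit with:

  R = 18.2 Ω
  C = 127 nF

Step 1 — Angular frequency: ω = 2π·f = 2π·735 = 4618 rad/s.
Step 2 — Component impedances:
  R: Z = R = 18.2 Ω
  C: Z = 1/(jωC) = -j/(ω·C) = 0 - j1705 Ω
Step 3 — Series combination: Z_total = R + C = 18.2 - j1705 Ω = 1705∠-89.4° Ω.

Z = 18.2 - j1705 Ω = 1705∠-89.4° Ω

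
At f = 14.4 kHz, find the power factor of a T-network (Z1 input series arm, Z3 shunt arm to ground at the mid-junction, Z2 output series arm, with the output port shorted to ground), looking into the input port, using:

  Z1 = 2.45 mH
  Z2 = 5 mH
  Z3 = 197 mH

Step 1 — Angular frequency: ω = 2π·f = 2π·1.44e+04 = 9.048e+04 rad/s.
Step 2 — Component impedances:
  Z1: Z = jωL = j·9.048e+04·0.00245 = 0 + j221.7 Ω
  Z2: Z = jωL = j·9.048e+04·0.005 = 0 + j452.4 Ω
  Z3: Z = jωL = j·9.048e+04·0.197 = 0 + j1.782e+04 Ω
Step 3 — With the output port shorted to ground, the output series arm Z2 runs from the junction to ground; the shunt arm Z3 also runs from the junction to ground. They appear in parallel: Z3 || Z2 = 0 + j441.2 Ω.
Step 4 — Series with input arm Z1: Z_in = Z1 + (Z3 || Z2) = 0 + j662.9 Ω = 662.9∠90.0° Ω.
Step 5 — Power factor: PF = cos(φ) = Re(Z)/|Z| = 0/662.9 = 0.
Step 6 — Type: Im(Z) = 662.9 ⇒ lagging (phase φ = 90.0°).

PF = 0 (lagging, φ = 90.0°)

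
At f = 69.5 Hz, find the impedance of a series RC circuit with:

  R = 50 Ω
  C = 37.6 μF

Step 1 — Angular frequency: ω = 2π·f = 2π·69.5 = 436.7 rad/s.
Step 2 — Component impedances:
  R: Z = R = 50 Ω
  C: Z = 1/(jωC) = -j/(ω·C) = 0 - j60.9 Ω
Step 3 — Series combination: Z_total = R + C = 50 - j60.9 Ω = 78.8∠-50.6° Ω.

Z = 50 - j60.9 Ω = 78.8∠-50.6° Ω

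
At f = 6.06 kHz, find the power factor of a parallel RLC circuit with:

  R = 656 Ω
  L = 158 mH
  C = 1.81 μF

Step 1 — Angular frequency: ω = 2π·f = 2π·6060 = 3.808e+04 rad/s.
Step 2 — Component impedances:
  R: Z = R = 656 Ω
  L: Z = jωL = j·3.808e+04·0.158 = 0 + j6016 Ω
  C: Z = 1/(jωC) = -j/(ω·C) = 0 - j14.51 Ω
Step 3 — Parallel combination: 1/Z_total = 1/R + 1/L + 1/C; Z_total = 0.3223 - j14.54 Ω = 14.54∠-88.7° Ω.
Step 4 — Power factor: PF = cos(φ) = Re(Z)/|Z| = 0.3223/14.54 = 0.02217.
Step 5 — Type: Im(Z) = -14.54 ⇒ leading (phase φ = -88.7°).

PF = 0.02217 (leading, φ = -88.7°)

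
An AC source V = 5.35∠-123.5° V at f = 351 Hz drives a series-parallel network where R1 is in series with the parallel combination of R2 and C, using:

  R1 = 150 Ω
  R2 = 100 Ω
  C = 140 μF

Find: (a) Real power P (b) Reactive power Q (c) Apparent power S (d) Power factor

Step 1 — Angular frequency: ω = 2π·f = 2π·351 = 2205 rad/s.
Step 2 — Component impedances:
  R1: Z = R = 150 Ω
  R2: Z = R = 100 Ω
  C: Z = 1/(jωC) = -j/(ω·C) = 0 - j3.239 Ω
Step 3 — Parallel branch: R2 || C = 1/(1/R2 + 1/C) = 0.1048 - j3.235 Ω.
Step 4 — Series with R1: Z_total = R1 + (R2 || C) = 150.1 - j3.235 Ω = 150.1∠-1.2° Ω.
Step 5 — Source phasor: V = 5.35∠-123.5° V = -2.953 - j4.461 V.
Step 6 — Current: I = V / Z = -0.01902 - j0.03013 A = 0.03563∠-122.3° A.
Step 7 — Complex power: S = V·I* = 0.1906 - j0.004108 VA.
Step 8 — Real power: P = Re(S) = 0.1906 W.
Step 9 — Reactive power: Q = Im(S) = -0.004108 VAR.
Step 10 — Apparent power: |S| = 0.1906 VA.
Step 11 — Power factor: PF = P/|S| = 0.9998 (leading).

(a) P = 0.1906 W  (b) Q = -0.004108 VAR  (c) S = 0.1906 VA  (d) PF = 0.9998 (leading)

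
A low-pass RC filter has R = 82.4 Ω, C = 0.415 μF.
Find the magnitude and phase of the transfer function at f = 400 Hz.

Step 1 — Angular frequency: ω = 2π·400 = 2513 rad/s.
Step 2 — Transfer function: H(jω) = 1/(1 + jωRC).
Step 3 — Denominator: 1 + jωRC = 1 + j·2513·82.4·4.15e-07 = 1 + j0.08594.
Step 4 — H = 0.9927 - j0.08531.
Step 5 — Magnitude: |H| = 0.9963 (-0.0 dB); phase: φ = -4.9°.

|H| = 0.9963 (-0.0 dB), φ = -4.9°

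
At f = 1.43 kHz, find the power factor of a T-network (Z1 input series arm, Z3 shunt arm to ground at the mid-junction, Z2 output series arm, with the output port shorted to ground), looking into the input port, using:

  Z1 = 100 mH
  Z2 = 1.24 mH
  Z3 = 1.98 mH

Step 1 — Angular frequency: ω = 2π·f = 2π·1430 = 8985 rad/s.
Step 2 — Component impedances:
  Z1: Z = jωL = j·8985·0.1 = 0 + j898.5 Ω
  Z2: Z = jωL = j·8985·0.00124 = 0 + j11.14 Ω
  Z3: Z = jωL = j·8985·0.00198 = 0 + j17.79 Ω
Step 3 — With the output port shorted to ground, the output series arm Z2 runs from the junction to ground; the shunt arm Z3 also runs from the junction to ground. They appear in parallel: Z3 || Z2 = 0 + j6.851 Ω.
Step 4 — Series with input arm Z1: Z_in = Z1 + (Z3 || Z2) = 0 + j905.3 Ω = 905.3∠90.0° Ω.
Step 5 — Power factor: PF = cos(φ) = Re(Z)/|Z| = 0/905.3 = 0.
Step 6 — Type: Im(Z) = 905.3 ⇒ lagging (phase φ = 90.0°).

PF = 0 (lagging, φ = 90.0°)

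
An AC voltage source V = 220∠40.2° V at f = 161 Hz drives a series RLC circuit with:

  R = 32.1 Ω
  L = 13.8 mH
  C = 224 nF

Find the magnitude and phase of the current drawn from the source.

Step 1 — Angular frequency: ω = 2π·f = 2π·161 = 1012 rad/s.
Step 2 — Component impedances:
  R: Z = R = 32.1 Ω
  L: Z = jωL = j·1012·0.0138 = 0 + j13.96 Ω
  C: Z = 1/(jωC) = -j/(ω·C) = 0 - j4413 Ω
Step 3 — Series combination: Z_total = R + L + C = 32.1 - j4399 Ω = 4399∠-89.6° Ω.
Step 4 — Source phasor: V = 220∠40.2° V = 168 + j142 V.
Step 5 — Ohm's law: I = V / Z_total = (168 + j142) / (32.1 - j4399) = -0.032 + j0.03843 A.
Step 6 — Convert to polar: |I| = 0.05001 A, ∠I = 129.8°.

I = 0.05001∠129.8° A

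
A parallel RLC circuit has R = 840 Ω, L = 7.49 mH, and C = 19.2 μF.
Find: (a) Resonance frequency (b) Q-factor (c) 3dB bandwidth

Step 1 — Resonance: ω₀ = 1/√(LC) = 1/√(0.00749·1.92e-05) = 2637 rad/s.
Step 2 — f₀ = ω₀/(2π) = 419.7 Hz.
Step 3 — Parallel Q: Q = R/(ω₀L) = 840/(2637·0.00749) = 42.53.
Step 4 — Bandwidth: Δω = ω₀/Q = 62 rad/s; BW = Δω/(2π) = 9.868 Hz.

(a) f₀ = 419.7 Hz  (b) Q = 42.53  (c) BW = 9.868 Hz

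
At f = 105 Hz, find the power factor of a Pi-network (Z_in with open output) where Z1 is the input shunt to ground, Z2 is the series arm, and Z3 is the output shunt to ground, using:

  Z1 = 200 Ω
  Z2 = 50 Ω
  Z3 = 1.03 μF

Step 1 — Angular frequency: ω = 2π·f = 2π·105 = 659.7 rad/s.
Step 2 — Component impedances:
  Z1: Z = R = 200 Ω
  Z2: Z = R = 50 Ω
  Z3: Z = 1/(jωC) = -j/(ω·C) = 0 - j1472 Ω
Step 3 — With open output, the series arm Z2 and the output shunt Z3 appear in series to ground: Z2 + Z3 = 50 - j1472 Ω.
Step 4 — Parallel with input shunt Z1: Z_in = Z1 || (Z2 + Z3) = 195.5 - j26.42 Ω = 197.3∠-7.7° Ω.
Step 5 — Power factor: PF = cos(φ) = Re(Z)/|Z| = 195.51/197.29 = 0.991.
Step 6 — Type: Im(Z) = -26.42 ⇒ leading (phase φ = -7.7°).

PF = 0.991 (leading, φ = -7.7°)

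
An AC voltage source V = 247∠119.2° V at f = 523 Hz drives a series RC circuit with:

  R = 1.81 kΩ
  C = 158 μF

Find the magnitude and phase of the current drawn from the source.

Step 1 — Angular frequency: ω = 2π·f = 2π·523 = 3286 rad/s.
Step 2 — Component impedances:
  R: Z = R = 1810 Ω
  C: Z = 1/(jωC) = -j/(ω·C) = 0 - j1.926 Ω
Step 3 — Series combination: Z_total = R + C = 1810 - j1.926 Ω = 1810∠-0.1° Ω.
Step 4 — Source phasor: V = 247∠119.2° V = -120.5 + j215.6 V.
Step 5 — Ohm's law: I = V / Z_total = (-120.5 + j215.6) / (1810 - j1.926) = -0.0667 + j0.1191 A.
Step 6 — Convert to polar: |I| = 0.1365 A, ∠I = 119.3°.

I = 0.1365∠119.3° A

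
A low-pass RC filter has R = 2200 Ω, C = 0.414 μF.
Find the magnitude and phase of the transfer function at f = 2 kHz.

Step 1 — Angular frequency: ω = 2π·2000 = 1.257e+04 rad/s.
Step 2 — Transfer function: H(jω) = 1/(1 + jωRC).
Step 3 — Denominator: 1 + jωRC = 1 + j·1.257e+04·2200·4.14e-07 = 1 + j11.45.
Step 4 — H = 0.007576 - j0.08671.
Step 5 — Magnitude: |H| = 0.08704 (-21.2 dB); phase: φ = -85.0°.

|H| = 0.08704 (-21.2 dB), φ = -85.0°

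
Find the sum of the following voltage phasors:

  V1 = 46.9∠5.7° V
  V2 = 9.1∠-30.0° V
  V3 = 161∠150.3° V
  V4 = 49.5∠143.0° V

Step 1 — Convert each phasor to rectangular form:
  V1 = 46.9·(cos(5.7°) + j·sin(5.7°)) = 46.67 + j4.658 V
  V2 = 9.1·(cos(-30.0°) + j·sin(-30.0°)) = 7.881 - j4.55 V
  V3 = 161·(cos(150.3°) + j·sin(150.3°)) = -139.8 + j79.77 V
  V4 = 49.5·(cos(143.0°) + j·sin(143.0°)) = -39.53 + j29.79 V
Step 2 — Sum components: V_total = -124.8 + j109.7 V.
Step 3 — Convert to polar: |V_total| = 166.2 V, ∠V_total = 138.7°.

V_total = 166.2∠138.7° V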